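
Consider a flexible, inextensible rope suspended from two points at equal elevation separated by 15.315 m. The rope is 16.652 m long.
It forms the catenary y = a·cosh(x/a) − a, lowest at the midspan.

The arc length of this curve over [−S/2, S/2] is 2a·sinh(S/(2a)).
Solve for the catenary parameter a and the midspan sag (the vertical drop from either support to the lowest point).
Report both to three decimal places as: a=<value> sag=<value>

seed: a₀ = √(S³/(24(L−S))) = √(15.315³/(24·1.337)) = 10.580451
iter 1: u=0.723740  f(a)=+3.546e-02  f'(a)=-2.662e-01  a ← 10.580451 − (+3.546e-02/-2.662e-01) = 10.713635
iter 2: u=0.714743  f(a)=+6.806e-04  f'(a)=-2.561e-01  a ← 10.713635 − (+6.806e-04/-2.561e-01) = 10.716292
iter 3: u=0.714566  f(a)=+2.617e-07  f'(a)=-2.559e-01  a ← 10.716292 − (+2.617e-07/-2.559e-01) = 10.716293
iter 4: u=0.714566  f(a)=+4.263e-14  f'(a)=-2.559e-01  a ← 10.716293 − (+4.263e-14/-2.559e-01) = 10.716293
converged: |Δa| < 1e-12 after 4 iterations
sag = a·(cosh(S/(2a)) − 1) = 10.716293·(cosh(0.714566) − 1) = 2.854308
T_max/T_min = cosh(S/(2a)) = 1.266352

a=10.716 sag=2.854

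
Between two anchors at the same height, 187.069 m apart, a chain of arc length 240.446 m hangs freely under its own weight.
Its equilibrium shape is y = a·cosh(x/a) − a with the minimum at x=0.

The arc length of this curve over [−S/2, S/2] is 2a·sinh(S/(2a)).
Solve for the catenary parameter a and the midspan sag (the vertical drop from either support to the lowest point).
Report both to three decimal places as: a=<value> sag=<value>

seed: a₀ = √(S³/(24(L−S))) = √(187.069³/(24·53.377)) = 71.485842
iter 1: u=1.308434  f(a)=+4.760e+00  f'(a)=-1.765e+00  a ← 71.485842 − (+4.760e+00/-1.765e+00) = 74.182376
iter 2: u=1.260872  f(a)=+2.826e-01  f'(a)=-1.561e+00  a ← 74.182376 − (+2.826e-01/-1.561e+00) = 74.363371
iter 3: u=1.257803  f(a)=+1.135e-03  f'(a)=-1.549e+00  a ← 74.363371 − (+1.135e-03/-1.549e+00) = 74.364104
iter 4: u=1.257791  f(a)=+1.847e-08  f'(a)=-1.549e+00  a ← 74.364104 − (+1.847e-08/-1.549e+00) = 74.364104
iter 5: u=1.257791  f(a)=+0.000e+00  f'(a)=-1.549e+00  a ← 74.364104 − (+0.000e+00/-1.549e+00) = 74.364104
converged: |Δa| < 1e-12 after 5 iterations
sag = a·(cosh(S/(2a)) − 1) = 74.364104·(cosh(1.257791) − 1) = 66.999221
T_max/T_min = cosh(S/(2a)) = 1.900962

a=74.364 sag=66.999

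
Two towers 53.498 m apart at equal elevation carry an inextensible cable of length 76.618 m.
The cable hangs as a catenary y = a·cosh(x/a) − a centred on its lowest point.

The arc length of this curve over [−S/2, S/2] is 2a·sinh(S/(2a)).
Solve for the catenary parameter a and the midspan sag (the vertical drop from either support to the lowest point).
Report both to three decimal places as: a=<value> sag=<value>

a=17.596 sag=24.561

seed: a₀ = √(S³/(24(L−S))) = √(53.498³/(24·23.120)) = 16.611421
iter 1: u=1.610278  f(a)=+3.189e+00  f'(a)=-3.576e+00  a ← 16.611421 − (+3.189e+00/-3.576e+00) = 17.503415
iter 2: u=1.528216  f(a)=+2.749e-01  f'(a)=-2.983e+00  a ← 17.503415 − (+2.749e-01/-2.983e+00) = 17.595559
iter 3: u=1.520213  f(a)=+2.468e-03  f'(a)=-2.930e+00  a ← 17.595559 − (+2.468e-03/-2.930e+00) = 17.596402
iter 4: u=1.520140  f(a)=+2.029e-07  f'(a)=-2.930e+00  a ← 17.596402 − (+2.029e-07/-2.930e+00) = 17.596402
iter 5: u=1.520140  f(a)=+0.000e+00  f'(a)=-2.930e+00  a ← 17.596402 − (+0.000e+00/-2.930e+00) = 17.596402
converged: |Δa| < 1e-12 after 5 iterations
sag = a·(cosh(S/(2a)) − 1) = 17.596402·(cosh(1.520140) − 1) = 24.560600
T_max/T_min = cosh(S/(2a)) = 2.395774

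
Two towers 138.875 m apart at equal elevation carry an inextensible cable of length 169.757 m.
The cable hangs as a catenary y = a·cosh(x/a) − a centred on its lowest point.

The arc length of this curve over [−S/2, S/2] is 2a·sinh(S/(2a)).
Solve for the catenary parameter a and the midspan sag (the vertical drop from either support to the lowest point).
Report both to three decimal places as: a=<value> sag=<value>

seed: a₀ = √(S³/(24(L−S))) = √(138.875³/(24·30.882)) = 60.114298
iter 1: u=1.155091  f(a)=+2.127e+00  f'(a)=-1.171e+00  a ← 60.114298 − (+2.127e+00/-1.171e+00) = 61.930234
iter 2: u=1.121221  f(a)=+1.002e-01  f'(a)=-1.063e+00  a ← 61.930234 − (+1.002e-01/-1.063e+00) = 62.024454
iter 3: u=1.119518  f(a)=+2.466e-04  f'(a)=-1.058e+00  a ← 62.024454 − (+2.466e-04/-1.058e+00) = 62.024687
iter 4: u=1.119514  f(a)=+1.502e-09  f'(a)=-1.058e+00  a ← 62.024687 − (+1.502e-09/-1.058e+00) = 62.024687
iter 5: u=1.119514  f(a)=-2.842e-14  f'(a)=-1.058e+00  a ← 62.024687 − (-2.842e-14/-1.058e+00) = 62.024687
converged: |Δa| < 1e-12 after 5 iterations
sag = a·(cosh(S/(2a)) − 1) = 62.024687·(cosh(1.119514) − 1) = 43.101055
T_max/T_min = cosh(S/(2a)) = 1.694902

a=62.025 sag=43.101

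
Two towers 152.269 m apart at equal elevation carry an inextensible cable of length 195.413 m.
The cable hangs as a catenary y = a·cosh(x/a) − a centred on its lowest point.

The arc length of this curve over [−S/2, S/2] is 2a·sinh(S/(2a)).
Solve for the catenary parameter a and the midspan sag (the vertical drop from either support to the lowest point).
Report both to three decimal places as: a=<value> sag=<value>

a=60.727 sag=54.313

seed: a₀ = √(S³/(24(L−S))) = √(152.269³/(24·43.144)) = 58.391740
iter 1: u=1.303857  f(a)=+3.819e+00  f'(a)=-1.745e+00  a ← 58.391740 − (+3.819e+00/-1.745e+00) = 60.580838
iter 2: u=1.256742  f(a)=+2.253e-01  f'(a)=-1.544e+00  a ← 60.580838 − (+2.253e-01/-1.544e+00) = 60.726711
iter 3: u=1.253723  f(a)=+8.926e-04  f'(a)=-1.532e+00  a ← 60.726711 − (+8.926e-04/-1.532e+00) = 60.727293
iter 4: u=1.253711  f(a)=+1.413e-08  f'(a)=-1.532e+00  a ← 60.727293 − (+1.413e-08/-1.532e+00) = 60.727293
iter 5: u=1.253711  f(a)=+0.000e+00  f'(a)=-1.532e+00  a ← 60.727293 − (+0.000e+00/-1.532e+00) = 60.727293
converged: |Δa| < 1e-12 after 5 iterations
sag = a·(cosh(S/(2a)) − 1) = 60.727293·(cosh(1.253711) − 1) = 54.313414
T_max/T_min = cosh(S/(2a)) = 1.894382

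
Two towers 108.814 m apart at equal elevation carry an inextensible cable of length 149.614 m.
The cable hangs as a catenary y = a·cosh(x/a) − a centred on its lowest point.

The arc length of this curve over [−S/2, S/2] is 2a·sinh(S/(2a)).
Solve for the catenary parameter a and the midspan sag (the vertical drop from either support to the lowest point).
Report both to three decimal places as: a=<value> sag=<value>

seed: a₀ = √(S³/(24(L−S))) = √(108.814³/(24·40.800)) = 36.273667
iter 1: u=1.499904  f(a)=+4.843e+00  f'(a)=-2.798e+00  a ← 36.273667 − (+4.843e+00/-2.798e+00) = 38.004541
iter 2: u=1.431592  f(a)=+3.682e-01  f'(a)=-2.387e+00  a ← 38.004541 − (+3.682e-01/-2.387e+00) = 38.158782
iter 3: u=1.425805  f(a)=+2.516e-03  f'(a)=-2.355e+00  a ← 38.158782 − (+2.516e-03/-2.355e+00) = 38.159851
iter 4: u=1.425766  f(a)=+1.192e-07  f'(a)=-2.355e+00  a ← 38.159851 − (+1.192e-07/-2.355e+00) = 38.159851
iter 5: u=1.425766  f(a)=-2.842e-14  f'(a)=-2.355e+00  a ← 38.159851 − (-2.842e-14/-2.355e+00) = 38.159851
converged: |Δa| < 1e-12 after 5 iterations
sag = a·(cosh(S/(2a)) − 1) = 38.159851·(cosh(1.425766) − 1) = 45.817893
T_max/T_min = cosh(S/(2a)) = 2.200683

a=38.160 sag=45.818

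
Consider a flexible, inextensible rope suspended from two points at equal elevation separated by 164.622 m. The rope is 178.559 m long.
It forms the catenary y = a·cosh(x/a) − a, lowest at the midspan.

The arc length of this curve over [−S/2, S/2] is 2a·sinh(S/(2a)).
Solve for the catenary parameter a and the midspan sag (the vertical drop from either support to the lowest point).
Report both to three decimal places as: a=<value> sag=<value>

seed: a₀ = √(S³/(24(L−S))) = √(164.622³/(24·13.937)) = 115.489244
iter 1: u=0.712716  f(a)=+3.583e-01  f'(a)=-2.538e-01  a ← 115.489244 − (+3.583e-01/-2.538e-01) = 116.900706
iter 2: u=0.704110  f(a)=+6.674e-03  f'(a)=-2.445e-01  a ← 116.900706 − (+6.674e-03/-2.445e-01) = 116.928008
iter 3: u=0.703946  f(a)=+2.414e-06  f'(a)=-2.443e-01  a ← 116.928008 − (+2.414e-06/-2.443e-01) = 116.928018
iter 4: u=0.703946  f(a)=+2.842e-13  f'(a)=-2.443e-01  a ← 116.928018 − (+2.842e-13/-2.443e-01) = 116.928018
converged: |Δa| < 1e-12 after 4 iterations
sag = a·(cosh(S/(2a)) − 1) = 116.928018·(cosh(0.703946) − 1) = 30.187551
T_max/T_min = cosh(S/(2a)) = 1.258172

a=116.928 sag=30.188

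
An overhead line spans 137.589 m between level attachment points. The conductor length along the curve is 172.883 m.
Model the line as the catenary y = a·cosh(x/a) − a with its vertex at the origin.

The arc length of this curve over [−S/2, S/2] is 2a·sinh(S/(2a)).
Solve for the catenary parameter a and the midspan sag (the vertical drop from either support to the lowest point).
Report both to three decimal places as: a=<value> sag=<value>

a=57.471 sag=46.332

seed: a₀ = √(S³/(24(L−S))) = √(137.589³/(24·35.294)) = 55.452293
iter 1: u=1.240607  f(a)=+2.818e+00  f'(a)=-1.480e+00  a ← 55.452293 − (+2.818e+00/-1.480e+00) = 57.356238
iter 2: u=1.199425  f(a)=+1.516e-01  f'(a)=-1.325e+00  a ← 57.356238 − (+1.516e-01/-1.325e+00) = 57.470711
iter 3: u=1.197036  f(a)=+4.943e-04  f'(a)=-1.316e+00  a ← 57.470711 − (+4.943e-04/-1.316e+00) = 57.471086
iter 4: u=1.197028  f(a)=+5.291e-09  f'(a)=-1.316e+00  a ← 57.471086 − (+5.291e-09/-1.316e+00) = 57.471086
iter 5: u=1.197028  f(a)=+0.000e+00  f'(a)=-1.316e+00  a ← 57.471086 − (+0.000e+00/-1.316e+00) = 57.471086
converged: |Δa| < 1e-12 after 5 iterations
sag = a·(cosh(S/(2a)) − 1) = 57.471086·(cosh(1.197028) − 1) = 46.331894
T_max/T_min = cosh(S/(2a)) = 1.806177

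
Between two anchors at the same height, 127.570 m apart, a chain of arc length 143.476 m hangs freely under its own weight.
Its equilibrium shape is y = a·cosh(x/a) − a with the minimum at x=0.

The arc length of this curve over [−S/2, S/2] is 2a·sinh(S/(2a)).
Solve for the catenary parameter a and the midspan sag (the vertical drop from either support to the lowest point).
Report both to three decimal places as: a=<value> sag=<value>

seed: a₀ = √(S³/(24(L−S))) = √(127.570³/(24·15.906)) = 73.745704
iter 1: u=0.864932  f(a)=+6.057e-01  f'(a)=-4.645e-01  a ← 73.745704 − (+6.057e-01/-4.645e-01) = 75.049583
iter 2: u=0.849905  f(a)=+1.644e-02  f'(a)=-4.396e-01  a ← 75.049583 − (+1.644e-02/-4.396e-01) = 75.086972
iter 3: u=0.849482  f(a)=+1.285e-05  f'(a)=-4.389e-01  a ← 75.086972 − (+1.285e-05/-4.389e-01) = 75.087001
iter 4: u=0.849481  f(a)=+7.873e-12  f'(a)=-4.389e-01  a ← 75.087001 − (+7.873e-12/-4.389e-01) = 75.087001
converged: |Δa| < 1e-12 after 4 iterations
sag = a·(cosh(S/(2a)) − 1) = 75.087001·(cosh(0.849481) − 1) = 28.760957
T_max/T_min = cosh(S/(2a)) = 1.383035

a=75.087 sag=28.761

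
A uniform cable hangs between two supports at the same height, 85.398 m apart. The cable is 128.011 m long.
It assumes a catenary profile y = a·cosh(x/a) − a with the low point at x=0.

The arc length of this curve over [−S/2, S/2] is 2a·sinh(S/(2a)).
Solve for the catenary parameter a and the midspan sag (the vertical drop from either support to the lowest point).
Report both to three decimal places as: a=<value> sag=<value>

seed: a₀ = √(S³/(24(L−S))) = √(85.398³/(24·42.613)) = 24.677143
iter 1: u=1.730306  f(a)=+6.853e+00  f'(a)=-4.605e+00  a ← 24.677143 − (+6.853e+00/-4.605e+00) = 26.165504
iter 2: u=1.631881  f(a)=+6.690e-01  f'(a)=-3.746e+00  a ← 26.165504 − (+6.690e-01/-3.746e+00) = 26.344100
iter 3: u=1.620818  f(a)=+7.897e-03  f'(a)=-3.658e+00  a ← 26.344100 − (+7.897e-03/-3.658e+00) = 26.346259
iter 4: u=1.620686  f(a)=+1.129e-06  f'(a)=-3.657e+00  a ← 26.346259 − (+1.129e-06/-3.657e+00) = 26.346259
iter 5: u=1.620685  f(a)=+2.842e-14  f'(a)=-3.657e+00  a ← 26.346259 − (+2.842e-14/-3.657e+00) = 26.346259
converged: |Δa| < 1e-12 after 5 iterations
sag = a·(cosh(S/(2a)) − 1) = 26.346259·(cosh(1.620685) − 1) = 42.869558
T_max/T_min = cosh(S/(2a)) = 2.627159

a=26.346 sag=42.870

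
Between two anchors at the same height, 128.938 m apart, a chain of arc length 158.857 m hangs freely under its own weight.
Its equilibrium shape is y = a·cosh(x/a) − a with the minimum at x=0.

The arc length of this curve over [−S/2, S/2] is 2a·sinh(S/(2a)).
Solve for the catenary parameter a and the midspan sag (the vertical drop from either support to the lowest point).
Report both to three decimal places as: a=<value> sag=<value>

a=56.446 sag=40.997

seed: a₀ = √(S³/(24(L−S))) = √(128.938³/(24·29.919)) = 54.637678
iter 1: u=1.179937  f(a)=+2.153e+00  f'(a)=-1.255e+00  a ← 54.637678 − (+2.153e+00/-1.255e+00) = 56.352725
iter 2: u=1.144026  f(a)=+1.055e-01  f'(a)=-1.135e+00  a ← 56.352725 − (+1.055e-01/-1.135e+00) = 56.445701
iter 3: u=1.142142  f(a)=+2.825e-04  f'(a)=-1.129e+00  a ← 56.445701 − (+2.825e-04/-1.129e+00) = 56.445951
iter 4: u=1.142137  f(a)=+2.036e-09  f'(a)=-1.129e+00  a ← 56.445951 − (+2.036e-09/-1.129e+00) = 56.445951
iter 5: u=1.142137  f(a)=+0.000e+00  f'(a)=-1.129e+00  a ← 56.445951 − (+0.000e+00/-1.129e+00) = 56.445951
converged: |Δa| < 1e-12 after 5 iterations
sag = a·(cosh(S/(2a)) − 1) = 56.445951·(cosh(1.142137) − 1) = 40.996504
T_max/T_min = cosh(S/(2a)) = 1.726297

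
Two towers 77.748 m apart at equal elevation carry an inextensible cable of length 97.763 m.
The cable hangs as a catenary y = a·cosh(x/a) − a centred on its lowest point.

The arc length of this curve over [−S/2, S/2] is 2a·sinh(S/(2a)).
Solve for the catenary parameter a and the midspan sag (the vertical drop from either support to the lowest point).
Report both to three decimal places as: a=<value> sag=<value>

a=32.421 sag=26.235

seed: a₀ = √(S³/(24(L−S))) = √(77.748³/(24·20.015)) = 31.278824
iter 1: u=1.242822  f(a)=+1.604e+00  f'(a)=-1.489e+00  a ← 31.278824 − (+1.604e+00/-1.489e+00) = 32.356189
iter 2: u=1.201439  f(a)=+8.659e-02  f'(a)=-1.332e+00  a ← 32.356189 − (+8.659e-02/-1.332e+00) = 32.421204
iter 3: u=1.199030  f(a)=+2.843e-04  f'(a)=-1.323e+00  a ← 32.421204 − (+2.843e-04/-1.323e+00) = 32.421418
iter 4: u=1.199022  f(a)=+3.086e-09  f'(a)=-1.323e+00  a ← 32.421418 − (+3.086e-09/-1.323e+00) = 32.421418
iter 5: u=1.199022  f(a)=+1.421e-14  f'(a)=-1.323e+00  a ← 32.421418 − (+1.421e-14/-1.323e+00) = 32.421418
converged: |Δa| < 1e-12 after 5 iterations
sag = a·(cosh(S/(2a)) − 1) = 32.421418·(cosh(1.199022) − 1) = 26.234778
T_max/T_min = cosh(S/(2a)) = 1.809180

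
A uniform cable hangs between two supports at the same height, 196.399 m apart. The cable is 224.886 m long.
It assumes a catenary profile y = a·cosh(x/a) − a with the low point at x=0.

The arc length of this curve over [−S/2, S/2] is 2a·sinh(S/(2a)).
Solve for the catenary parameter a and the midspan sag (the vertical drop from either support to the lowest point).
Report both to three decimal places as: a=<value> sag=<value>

seed: a₀ = √(S³/(24(L−S))) = √(196.399³/(24·28.487)) = 105.264015
iter 1: u=0.932888  f(a)=+1.266e+00  f'(a)=-5.898e-01  a ← 105.264015 − (+1.266e+00/-5.898e-01) = 107.409648
iter 2: u=0.914252  f(a)=+3.973e-02  f'(a)=-5.533e-01  a ← 107.409648 − (+3.973e-02/-5.533e-01) = 107.481451
iter 3: u=0.913641  f(a)=+4.197e-05  f'(a)=-5.522e-01  a ← 107.481451 − (+4.197e-05/-5.522e-01) = 107.481527
iter 4: u=0.913641  f(a)=+4.698e-11  f'(a)=-5.522e-01  a ← 107.481527 − (+4.698e-11/-5.522e-01) = 107.481527
converged: |Δa| < 1e-12 after 4 iterations
sag = a·(cosh(S/(2a)) − 1) = 107.481527·(cosh(0.913641) − 1) = 48.068166
T_max/T_min = cosh(S/(2a)) = 1.447223

a=107.482 sag=48.068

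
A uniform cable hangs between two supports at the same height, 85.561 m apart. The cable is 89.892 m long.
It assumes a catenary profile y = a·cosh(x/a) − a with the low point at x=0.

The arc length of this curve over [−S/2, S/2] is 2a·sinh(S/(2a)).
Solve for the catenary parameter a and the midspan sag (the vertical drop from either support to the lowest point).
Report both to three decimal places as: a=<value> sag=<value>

seed: a₀ = √(S³/(24(L−S))) = √(85.561³/(24·4.331)) = 77.627226
iter 1: u=0.551102  f(a)=+6.625e-02  f'(a)=-1.150e-01  a ← 77.627226 − (+6.625e-02/-1.150e-01) = 78.203231
iter 2: u=0.547043  f(a)=+7.446e-04  f'(a)=-1.124e-01  a ← 78.203231 − (+7.446e-04/-1.124e-01) = 78.209853
iter 3: u=0.546996  f(a)=+9.644e-08  f'(a)=-1.124e-01  a ← 78.209853 − (+9.644e-08/-1.124e-01) = 78.209854
iter 4: u=0.546996  f(a)=+1.421e-14  f'(a)=-1.124e-01  a ← 78.209854 − (+1.421e-14/-1.124e-01) = 78.209854
converged: |Δa| < 1e-12 after 4 iterations
sag = a·(cosh(S/(2a)) − 1) = 78.209854·(cosh(0.546996) − 1) = 11.995047
T_max/T_min = cosh(S/(2a)) = 1.153370

a=78.210 sag=11.995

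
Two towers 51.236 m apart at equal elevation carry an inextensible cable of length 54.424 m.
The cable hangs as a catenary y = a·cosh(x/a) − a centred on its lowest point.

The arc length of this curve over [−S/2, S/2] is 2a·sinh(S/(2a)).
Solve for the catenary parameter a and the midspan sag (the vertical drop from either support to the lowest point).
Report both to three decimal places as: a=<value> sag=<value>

a=42.313 sag=7.995

seed: a₀ = √(S³/(24(L−S))) = √(51.236³/(24·3.188)) = 41.927411
iter 1: u=0.611008  f(a)=+6.004e-02  f'(a)=-1.578e-01  a ← 41.927411 − (+6.004e-02/-1.578e-01) = 42.307835
iter 2: u=0.605514  f(a)=+8.270e-04  f'(a)=-1.535e-01  a ← 42.307835 − (+8.270e-04/-1.535e-01) = 42.313222
iter 3: u=0.605437  f(a)=+1.617e-07  f'(a)=-1.534e-01  a ← 42.313222 − (+1.617e-07/-1.534e-01) = 42.313223
iter 4: u=0.605437  f(a)=+7.105e-15  f'(a)=-1.534e-01  a ← 42.313223 − (+7.105e-15/-1.534e-01) = 42.313223
converged: |Δa| < 1e-12 after 4 iterations
sag = a·(cosh(S/(2a)) − 1) = 42.313223·(cosh(0.605437) − 1) = 7.994846
T_max/T_min = cosh(S/(2a)) = 1.188944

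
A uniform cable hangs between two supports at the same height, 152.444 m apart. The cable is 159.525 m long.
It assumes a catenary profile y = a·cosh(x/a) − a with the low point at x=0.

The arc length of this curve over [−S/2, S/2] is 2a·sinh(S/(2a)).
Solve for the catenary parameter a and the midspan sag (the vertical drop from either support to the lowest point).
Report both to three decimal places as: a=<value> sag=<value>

seed: a₀ = √(S³/(24(L−S))) = √(152.444³/(24·7.081)) = 144.381844
iter 1: u=0.527920  f(a)=+9.933e-02  f'(a)=-1.008e-01  a ← 144.381844 − (+9.933e-02/-1.008e-01) = 145.366798
iter 2: u=0.524343  f(a)=+1.026e-03  f'(a)=-9.878e-02  a ← 145.366798 − (+1.026e-03/-9.878e-02) = 145.377181
iter 3: u=0.524305  f(a)=+1.119e-07  f'(a)=-9.875e-02  a ← 145.377181 − (+1.119e-07/-9.875e-02) = 145.377182
iter 4: u=0.524305  f(a)=+0.000e+00  f'(a)=-9.875e-02  a ← 145.377182 − (+0.000e+00/-9.875e-02) = 145.377182
converged: |Δa| < 1e-12 after 4 iterations
sag = a·(cosh(S/(2a)) − 1) = 145.377182·(cosh(0.524305) − 1) = 20.443750
T_max/T_min = cosh(S/(2a)) = 1.140626

a=145.377 sag=20.444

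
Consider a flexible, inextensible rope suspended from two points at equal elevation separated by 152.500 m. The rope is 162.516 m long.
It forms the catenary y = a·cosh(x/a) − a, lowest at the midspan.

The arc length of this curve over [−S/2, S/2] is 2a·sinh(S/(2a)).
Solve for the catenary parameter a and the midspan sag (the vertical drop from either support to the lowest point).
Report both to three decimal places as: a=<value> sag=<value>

seed: a₀ = √(S³/(24(L−S))) = √(152.500³/(24·10.016)) = 121.465233
iter 1: u=0.627752  f(a)=+1.992e-01  f'(a)=-1.715e-01  a ← 121.465233 − (+1.992e-01/-1.715e-01) = 122.626753
iter 2: u=0.621806  f(a)=+2.894e-03  f'(a)=-1.666e-01  a ← 122.626753 − (+2.894e-03/-1.666e-01) = 122.644125
iter 3: u=0.621718  f(a)=+6.305e-07  f'(a)=-1.665e-01  a ← 122.644125 − (+6.305e-07/-1.665e-01) = 122.644129
iter 4: u=0.621717  f(a)=+5.684e-14  f'(a)=-1.665e-01  a ← 122.644129 − (+5.684e-14/-1.665e-01) = 122.644129
converged: |Δa| < 1e-12 after 4 iterations
sag = a·(cosh(S/(2a)) − 1) = 122.644129·(cosh(0.621717) − 1) = 24.476383
T_max/T_min = cosh(S/(2a)) = 1.199572

a=122.644 sag=24.476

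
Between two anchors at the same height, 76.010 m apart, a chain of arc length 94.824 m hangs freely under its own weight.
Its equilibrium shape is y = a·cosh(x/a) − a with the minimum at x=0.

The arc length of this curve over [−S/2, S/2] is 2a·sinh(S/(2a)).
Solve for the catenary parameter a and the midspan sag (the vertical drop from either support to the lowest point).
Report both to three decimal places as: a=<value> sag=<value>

seed: a₀ = √(S³/(24(L−S))) = √(76.010³/(24·18.814)) = 31.186017
iter 1: u=1.218655  f(a)=+1.447e+00  f'(a)=-1.396e+00  a ← 31.186017 − (+1.447e+00/-1.396e+00) = 32.223250
iter 2: u=1.179428  f(a)=+7.535e-02  f'(a)=-1.254e+00  a ← 32.223250 − (+7.535e-02/-1.254e+00) = 32.283354
iter 3: u=1.177232  f(a)=+2.290e-04  f'(a)=-1.246e+00  a ← 32.283354 − (+2.290e-04/-1.246e+00) = 32.283538
iter 4: u=1.177225  f(a)=+2.130e-09  f'(a)=-1.246e+00  a ← 32.283538 − (+2.130e-09/-1.246e+00) = 32.283538
iter 5: u=1.177225  f(a)=-1.421e-14  f'(a)=-1.246e+00  a ← 32.283538 − (-1.421e-14/-1.246e+00) = 32.283538
converged: |Δa| < 1e-12 after 5 iterations
sag = a·(cosh(S/(2a)) − 1) = 32.283538·(cosh(1.177225) − 1) = 25.076070
T_max/T_min = cosh(S/(2a)) = 1.776745

a=32.284 sag=25.076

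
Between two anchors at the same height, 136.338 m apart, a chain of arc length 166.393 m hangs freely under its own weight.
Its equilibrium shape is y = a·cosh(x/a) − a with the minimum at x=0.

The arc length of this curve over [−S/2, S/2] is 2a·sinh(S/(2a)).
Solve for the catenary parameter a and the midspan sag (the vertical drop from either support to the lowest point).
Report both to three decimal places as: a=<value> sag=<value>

seed: a₀ = √(S³/(24(L−S))) = √(136.338³/(24·30.055)) = 59.273612
iter 1: u=1.150073  f(a)=+2.051e+00  f'(a)=-1.155e+00  a ← 59.273612 − (+2.051e+00/-1.155e+00) = 61.050118
iter 2: u=1.116607  f(a)=+9.584e-02  f'(a)=-1.049e+00  a ← 61.050118 − (+9.584e-02/-1.049e+00) = 61.141469
iter 3: u=1.114939  f(a)=+2.319e-04  f'(a)=-1.044e+00  a ← 61.141469 − (+2.319e-04/-1.044e+00) = 61.141691
iter 4: u=1.114935  f(a)=+1.365e-09  f'(a)=-1.044e+00  a ← 61.141691 − (+1.365e-09/-1.044e+00) = 61.141691
iter 5: u=1.114935  f(a)=+0.000e+00  f'(a)=-1.044e+00  a ← 61.141691 − (+0.000e+00/-1.044e+00) = 61.141691
converged: |Δa| < 1e-12 after 5 iterations
sag = a·(cosh(S/(2a)) − 1) = 61.141691·(cosh(1.114935) − 1) = 42.105411
T_max/T_min = cosh(S/(2a)) = 1.688653

a=61.142 sag=42.105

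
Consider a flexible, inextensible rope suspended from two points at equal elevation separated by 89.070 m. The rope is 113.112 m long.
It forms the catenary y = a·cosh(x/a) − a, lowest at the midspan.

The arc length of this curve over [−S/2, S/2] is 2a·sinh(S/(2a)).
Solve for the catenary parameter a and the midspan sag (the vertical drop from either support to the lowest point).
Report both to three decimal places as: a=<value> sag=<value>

seed: a₀ = √(S³/(24(L−S))) = √(89.070³/(24·24.042)) = 34.995021
iter 1: u=1.272610  f(a)=+2.024e+00  f'(a)=-1.610e+00  a ← 34.995021 − (+2.024e+00/-1.610e+00) = 36.252076
iter 2: u=1.228481  f(a)=+1.141e-01  f'(a)=-1.433e+00  a ← 36.252076 − (+1.141e-01/-1.433e+00) = 36.331741
iter 3: u=1.225788  f(a)=+4.112e-04  f'(a)=-1.423e+00  a ← 36.331741 − (+4.112e-04/-1.423e+00) = 36.332030
iter 4: u=1.225778  f(a)=+5.380e-09  f'(a)=-1.423e+00  a ← 36.332030 − (+5.380e-09/-1.423e+00) = 36.332030
iter 5: u=1.225778  f(a)=+0.000e+00  f'(a)=-1.423e+00  a ← 36.332030 − (+0.000e+00/-1.423e+00) = 36.332030
converged: |Δa| < 1e-12 after 5 iterations
sag = a·(cosh(S/(2a)) − 1) = 36.332030·(cosh(1.225778) − 1) = 30.888484
T_max/T_min = cosh(S/(2a)) = 1.850172

a=36.332 sag=30.888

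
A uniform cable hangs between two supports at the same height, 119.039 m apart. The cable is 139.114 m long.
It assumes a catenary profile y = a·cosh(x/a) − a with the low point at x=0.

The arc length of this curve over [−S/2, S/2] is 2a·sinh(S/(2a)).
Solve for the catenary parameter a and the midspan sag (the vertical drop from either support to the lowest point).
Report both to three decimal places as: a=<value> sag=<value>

seed: a₀ = √(S³/(24(L−S))) = √(119.039³/(24·20.075)) = 59.169855
iter 1: u=1.005909  f(a)=+1.040e+00  f'(a)=-7.497e-01  a ← 59.169855 − (+1.040e+00/-7.497e-01) = 60.557615
iter 2: u=0.982857  f(a)=+3.773e-02  f'(a)=-6.963e-01  a ← 60.557615 − (+3.773e-02/-6.963e-01) = 60.611805
iter 3: u=0.981979  f(a)=+5.375e-05  f'(a)=-6.943e-01  a ← 60.611805 − (+5.375e-05/-6.943e-01) = 60.611882
iter 4: u=0.981977  f(a)=+1.095e-10  f'(a)=-6.943e-01  a ← 60.611882 − (+1.095e-10/-6.943e-01) = 60.611882
iter 5: u=0.981977  f(a)=-2.842e-14  f'(a)=-6.943e-01  a ← 60.611882 − (-2.842e-14/-6.943e-01) = 60.611882
converged: |Δa| < 1e-12 after 5 iterations
sag = a·(cosh(S/(2a)) − 1) = 60.611882·(cosh(0.981977) − 1) = 31.648491
T_max/T_min = cosh(S/(2a)) = 1.522150

a=60.612 sag=31.648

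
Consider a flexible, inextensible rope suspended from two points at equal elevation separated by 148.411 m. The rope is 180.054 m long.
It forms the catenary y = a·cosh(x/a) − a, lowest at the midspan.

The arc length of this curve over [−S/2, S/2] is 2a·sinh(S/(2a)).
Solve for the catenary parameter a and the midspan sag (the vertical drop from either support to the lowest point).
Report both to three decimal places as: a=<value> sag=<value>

a=67.611 sag=44.977

seed: a₀ = √(S³/(24(L−S))) = √(148.411³/(24·31.643)) = 65.607682
iter 1: u=1.131049  f(a)=+2.087e+00  f'(a)=-1.094e+00  a ← 65.607682 − (+2.087e+00/-1.094e+00) = 67.515510
iter 2: u=1.099088  f(a)=+9.448e-02  f'(a)=-9.968e-01  a ← 67.515510 − (+9.448e-02/-9.968e-01) = 67.610300
iter 3: u=1.097547  f(a)=+2.140e-04  f'(a)=-9.923e-01  a ← 67.610300 − (+2.140e-04/-9.923e-01) = 67.610516
iter 4: u=1.097544  f(a)=+1.104e-09  f'(a)=-9.922e-01  a ← 67.610516 − (+1.104e-09/-9.922e-01) = 67.610516
iter 5: u=1.097544  f(a)=+0.000e+00  f'(a)=-9.922e-01  a ← 67.610516 − (+0.000e+00/-9.922e-01) = 67.610516
converged: |Δa| < 1e-12 after 5 iterations
sag = a·(cosh(S/(2a)) − 1) = 67.610516·(cosh(1.097544) − 1) = 44.977417
T_max/T_min = cosh(S/(2a)) = 1.665243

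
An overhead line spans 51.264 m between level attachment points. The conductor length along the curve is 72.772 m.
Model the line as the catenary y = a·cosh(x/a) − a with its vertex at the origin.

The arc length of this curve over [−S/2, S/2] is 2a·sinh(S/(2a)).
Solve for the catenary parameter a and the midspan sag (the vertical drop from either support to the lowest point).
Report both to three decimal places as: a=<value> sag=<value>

a=17.087 sag=23.111

seed: a₀ = √(S³/(24(L−S))) = √(51.264³/(24·21.508)) = 16.155228
iter 1: u=1.586607  f(a)=+2.875e+00  f'(a)=-3.396e+00  a ← 16.155228 − (+2.875e+00/-3.396e+00) = 17.001843
iter 2: u=1.507601  f(a)=+2.415e-01  f'(a)=-2.848e+00  a ← 17.001843 − (+2.415e-01/-2.848e+00) = 17.086645
iter 3: u=1.500119  f(a)=+2.048e-03  f'(a)=-2.799e+00  a ← 17.086645 − (+2.048e-03/-2.799e+00) = 17.087376
iter 4: u=1.500055  f(a)=+1.501e-07  f'(a)=-2.799e+00  a ← 17.087376 − (+1.501e-07/-2.799e+00) = 17.087376
iter 5: u=1.500055  f(a)=+1.421e-14  f'(a)=-2.799e+00  a ← 17.087376 − (+1.421e-14/-2.799e+00) = 17.087376
converged: |Δa| < 1e-12 after 5 iterations
sag = a·(cosh(S/(2a)) − 1) = 17.087376·(cosh(1.500055) − 1) = 23.111124
T_max/T_min = cosh(S/(2a)) = 2.352526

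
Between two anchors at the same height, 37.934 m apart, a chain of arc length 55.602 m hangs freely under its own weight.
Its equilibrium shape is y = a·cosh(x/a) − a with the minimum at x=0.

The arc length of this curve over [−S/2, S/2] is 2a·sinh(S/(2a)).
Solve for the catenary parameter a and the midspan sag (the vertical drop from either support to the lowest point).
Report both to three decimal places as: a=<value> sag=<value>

a=12.067 sag=18.240

seed: a₀ = √(S³/(24(L−S))) = √(37.934³/(24·17.668)) = 11.346023
iter 1: u=1.671687  f(a)=+2.639e+00  f'(a)=-4.076e+00  a ← 11.346023 − (+2.639e+00/-4.076e+00) = 11.993556
iter 2: u=1.581433  f(a)=+2.428e-01  f'(a)=-3.358e+00  a ← 11.993556 − (+2.428e-01/-3.358e+00) = 12.065871
iter 3: u=1.571954  f(a)=+2.515e-03  f'(a)=-3.289e+00  a ← 12.065871 − (+2.515e-03/-3.289e+00) = 12.066636
iter 4: u=1.571855  f(a)=+2.759e-07  f'(a)=-3.288e+00  a ← 12.066636 − (+2.759e-07/-3.288e+00) = 12.066636
iter 5: u=1.571855  f(a)=+0.000e+00  f'(a)=-3.288e+00  a ← 12.066636 − (+0.000e+00/-3.288e+00) = 12.066636
converged: |Δa| < 1e-12 after 5 iterations
sag = a·(cosh(S/(2a)) − 1) = 12.066636·(cosh(1.571855) − 1) = 18.240117
T_max/T_min = cosh(S/(2a)) = 2.511616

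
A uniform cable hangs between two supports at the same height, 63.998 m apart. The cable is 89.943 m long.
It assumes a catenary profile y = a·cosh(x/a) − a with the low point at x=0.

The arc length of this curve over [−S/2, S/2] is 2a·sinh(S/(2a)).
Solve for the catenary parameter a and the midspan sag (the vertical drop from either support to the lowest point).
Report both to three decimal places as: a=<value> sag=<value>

a=21.664 sag=28.254

seed: a₀ = √(S³/(24(L−S))) = √(63.998³/(24·25.945)) = 20.517155
iter 1: u=1.559622  f(a)=+3.345e+00  f'(a)=-3.200e+00  a ← 20.517155 − (+3.345e+00/-3.200e+00) = 21.562250
iter 2: u=1.484029  f(a)=+2.725e-01  f'(a)=-2.698e+00  a ← 21.562250 − (+2.725e-01/-2.698e+00) = 21.663260
iter 3: u=1.477109  f(a)=+2.164e-03  f'(a)=-2.655e+00  a ← 21.663260 − (+2.164e-03/-2.655e+00) = 21.664075
iter 4: u=1.477054  f(a)=+1.389e-07  f'(a)=-2.655e+00  a ← 21.664075 − (+1.389e-07/-2.655e+00) = 21.664075
iter 5: u=1.477054  f(a)=+1.421e-14  f'(a)=-2.655e+00  a ← 21.664075 − (+1.421e-14/-2.655e+00) = 21.664075
converged: |Δa| < 1e-12 after 5 iterations
sag = a·(cosh(S/(2a)) − 1) = 21.664075·(cosh(1.477054) − 1) = 28.253537
T_max/T_min = cosh(S/(2a)) = 2.304165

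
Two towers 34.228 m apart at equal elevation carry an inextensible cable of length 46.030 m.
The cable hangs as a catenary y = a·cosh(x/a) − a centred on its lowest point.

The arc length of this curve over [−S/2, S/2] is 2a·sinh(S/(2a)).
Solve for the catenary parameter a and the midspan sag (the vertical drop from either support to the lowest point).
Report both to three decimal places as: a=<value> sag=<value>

seed: a₀ = √(S³/(24(L−S))) = √(34.228³/(24·11.802)) = 11.898408
iter 1: u=1.438344  f(a)=+1.283e+00  f'(a)=-2.426e+00  a ← 11.898408 − (+1.283e+00/-2.426e+00) = 12.427205
iter 2: u=1.377140  f(a)=+9.047e-02  f'(a)=-2.095e+00  a ← 12.427205 − (+9.047e-02/-2.095e+00) = 12.470396
iter 3: u=1.372370  f(a)=+5.255e-04  f'(a)=-2.070e+00  a ← 12.470396 − (+5.255e-04/-2.070e+00) = 12.470650
iter 4: u=1.372342  f(a)=+1.796e-08  f'(a)=-2.070e+00  a ← 12.470650 − (+1.796e-08/-2.070e+00) = 12.470650
iter 5: u=1.372342  f(a)=-7.105e-15  f'(a)=-2.070e+00  a ← 12.470650 − (-7.105e-15/-2.070e+00) = 12.470650
converged: |Δa| < 1e-12 after 5 iterations
sag = a·(cosh(S/(2a)) − 1) = 12.470650·(cosh(1.372342) − 1) = 13.705815
T_max/T_min = cosh(S/(2a)) = 2.099046

a=12.471 sag=13.706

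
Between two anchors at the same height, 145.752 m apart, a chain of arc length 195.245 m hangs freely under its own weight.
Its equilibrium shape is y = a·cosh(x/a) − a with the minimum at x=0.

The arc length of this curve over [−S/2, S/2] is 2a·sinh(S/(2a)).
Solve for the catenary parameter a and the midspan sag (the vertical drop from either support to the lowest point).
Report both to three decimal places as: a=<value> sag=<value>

seed: a₀ = √(S³/(24(L−S))) = √(145.752³/(24·49.493)) = 51.055705
iter 1: u=1.427382  f(a)=+5.294e+00  f'(a)=-2.364e+00  a ← 51.055705 − (+5.294e+00/-2.364e+00) = 53.295265
iter 2: u=1.367401  f(a)=+3.682e-01  f'(a)=-2.045e+00  a ← 53.295265 − (+3.682e-01/-2.045e+00) = 53.475307
iter 3: u=1.362797  f(a)=+2.076e-03  f'(a)=-2.022e+00  a ← 53.475307 − (+2.076e-03/-2.022e+00) = 53.476333
iter 4: u=1.362771  f(a)=+6.684e-08  f'(a)=-2.022e+00  a ← 53.476333 − (+6.684e-08/-2.022e+00) = 53.476333
iter 5: u=1.362771  f(a)=+2.842e-14  f'(a)=-2.022e+00  a ← 53.476333 − (+2.842e-14/-2.022e+00) = 53.476333
converged: |Δa| < 1e-12 after 5 iterations
sag = a·(cosh(S/(2a)) − 1) = 53.476333·(cosh(1.362771) − 1) = 57.833463
T_max/T_min = cosh(S/(2a)) = 2.081478

a=53.476 sag=57.833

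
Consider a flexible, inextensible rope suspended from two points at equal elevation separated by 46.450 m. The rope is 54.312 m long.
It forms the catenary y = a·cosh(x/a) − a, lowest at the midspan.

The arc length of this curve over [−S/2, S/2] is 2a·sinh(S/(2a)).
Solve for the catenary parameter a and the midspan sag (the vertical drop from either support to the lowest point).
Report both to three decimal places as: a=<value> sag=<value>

a=23.610 sag=12.374

seed: a₀ = √(S³/(24(L−S))) = √(46.450³/(24·7.862)) = 23.046577
iter 1: u=1.007742  f(a)=+4.090e-01  f'(a)=-7.541e-01  a ← 23.046577 − (+4.090e-01/-7.541e-01) = 23.588933
iter 2: u=0.984572  f(a)=+1.488e-02  f'(a)=-7.001e-01  a ← 23.588933 − (+1.488e-02/-7.001e-01) = 23.610190
iter 3: u=0.983685  f(a)=+2.136e-05  f'(a)=-6.981e-01  a ← 23.610190 − (+2.136e-05/-6.981e-01) = 23.610220
iter 4: u=0.983684  f(a)=+4.410e-11  f'(a)=-6.981e-01  a ← 23.610220 − (+4.410e-11/-6.981e-01) = 23.610220
iter 5: u=0.983684  f(a)=+0.000e+00  f'(a)=-6.981e-01  a ← 23.610220 − (+0.000e+00/-6.981e-01) = 23.610220
converged: |Δa| < 1e-12 after 5 iterations
sag = a·(cosh(S/(2a)) − 1) = 23.610220·(cosh(0.983684) − 1) = 12.374371
T_max/T_min = cosh(S/(2a)) = 1.524111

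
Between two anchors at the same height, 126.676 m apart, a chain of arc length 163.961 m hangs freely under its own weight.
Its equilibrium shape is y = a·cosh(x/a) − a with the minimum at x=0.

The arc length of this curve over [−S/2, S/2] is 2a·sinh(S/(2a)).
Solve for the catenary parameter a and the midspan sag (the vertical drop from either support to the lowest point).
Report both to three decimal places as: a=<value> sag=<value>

a=49.638 sag=46.199

seed: a₀ = √(S³/(24(L−S))) = √(126.676³/(24·37.285)) = 47.661622
iter 1: u=1.328910  f(a)=+3.434e+00  f'(a)=-1.859e+00  a ← 47.661622 − (+3.434e+00/-1.859e+00) = 49.509049
iter 2: u=1.279322  f(a)=+2.098e-01  f'(a)=-1.638e+00  a ← 49.509049 − (+2.098e-01/-1.638e+00) = 49.637103
iter 3: u=1.276021  f(a)=+8.953e-04  f'(a)=-1.624e+00  a ← 49.637103 − (+8.953e-04/-1.624e+00) = 49.637654
iter 4: u=1.276007  f(a)=+1.646e-08  f'(a)=-1.624e+00  a ← 49.637654 − (+1.646e-08/-1.624e+00) = 49.637654
iter 5: u=1.276007  f(a)=+0.000e+00  f'(a)=-1.624e+00  a ← 49.637654 − (+0.000e+00/-1.624e+00) = 49.637654
converged: |Δa| < 1e-12 after 5 iterations
sag = a·(cosh(S/(2a)) − 1) = 49.637654·(cosh(1.276007) − 1) = 46.199182
T_max/T_min = cosh(S/(2a)) = 1.930729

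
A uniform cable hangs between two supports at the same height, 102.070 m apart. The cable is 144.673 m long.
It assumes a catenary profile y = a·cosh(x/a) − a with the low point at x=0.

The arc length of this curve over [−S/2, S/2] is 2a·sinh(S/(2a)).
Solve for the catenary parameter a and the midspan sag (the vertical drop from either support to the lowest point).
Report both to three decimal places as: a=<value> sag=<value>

seed: a₀ = √(S³/(24(L−S))) = √(102.070³/(24·42.603)) = 32.249387
iter 1: u=1.582511  f(a)=+5.664e+00  f'(a)=-3.366e+00  a ← 32.249387 − (+5.664e+00/-3.366e+00) = 33.932218
iter 2: u=1.504028  f(a)=+4.735e-01  f'(a)=-2.824e+00  a ← 33.932218 − (+4.735e-01/-2.824e+00) = 34.099875
iter 3: u=1.496633  f(a)=+3.977e-03  f'(a)=-2.777e+00  a ← 34.099875 − (+3.977e-03/-2.777e+00) = 34.101307
iter 4: u=1.496570  f(a)=+2.858e-07  f'(a)=-2.777e+00  a ← 34.101307 − (+2.858e-07/-2.777e+00) = 34.101307
iter 5: u=1.496570  f(a)=+2.842e-14  f'(a)=-2.777e+00  a ← 34.101307 − (+2.842e-14/-2.777e+00) = 34.101307
converged: |Δa| < 1e-12 after 5 iterations
sag = a·(cosh(S/(2a)) − 1) = 34.101307·(cosh(1.496570) − 1) = 45.870365
T_max/T_min = cosh(S/(2a)) = 2.345120

a=34.101 sag=45.870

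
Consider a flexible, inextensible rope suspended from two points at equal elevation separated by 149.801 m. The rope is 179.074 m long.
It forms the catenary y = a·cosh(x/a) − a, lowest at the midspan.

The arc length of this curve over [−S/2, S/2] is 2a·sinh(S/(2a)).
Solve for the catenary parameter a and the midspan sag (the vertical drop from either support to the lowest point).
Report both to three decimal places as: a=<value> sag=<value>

a=71.115 sag=43.228

seed: a₀ = √(S³/(24(L−S))) = √(149.801³/(24·29.273)) = 69.172398
iter 1: u=1.082809  f(a)=+1.765e+00  f'(a)=-9.499e-01  a ← 69.172398 − (+1.765e+00/-9.499e-01) = 71.030343
iter 2: u=1.054486  f(a)=+7.360e-02  f'(a)=-8.721e-01  a ← 71.030343 − (+7.360e-02/-8.721e-01) = 71.114737
iter 3: u=1.053235  f(a)=+1.404e-04  f'(a)=-8.688e-01  a ← 71.114737 − (+1.404e-04/-8.688e-01) = 71.114898
iter 4: u=1.053232  f(a)=+5.126e-10  f'(a)=-8.688e-01  a ← 71.114898 − (+5.126e-10/-8.688e-01) = 71.114898
iter 5: u=1.053232  f(a)=-2.842e-14  f'(a)=-8.688e-01  a ← 71.114898 − (-2.842e-14/-8.688e-01) = 71.114898
converged: |Δa| < 1e-12 after 5 iterations
sag = a·(cosh(S/(2a)) − 1) = 71.114898·(cosh(1.053232) − 1) = 43.227583
T_max/T_min = cosh(S/(2a)) = 1.607856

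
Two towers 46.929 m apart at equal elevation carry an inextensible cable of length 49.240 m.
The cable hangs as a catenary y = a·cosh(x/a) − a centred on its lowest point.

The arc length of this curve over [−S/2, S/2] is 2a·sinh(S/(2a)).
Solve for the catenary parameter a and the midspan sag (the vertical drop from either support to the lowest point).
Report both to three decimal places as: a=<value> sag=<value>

a=43.483 sag=6.486

seed: a₀ = √(S³/(24(L−S))) = √(46.929³/(24·2.311)) = 43.167446
iter 1: u=0.543569  f(a)=+3.438e-02  f'(a)=-1.103e-01  a ← 43.167446 − (+3.438e-02/-1.103e-01) = 43.479253
iter 2: u=0.539671  f(a)=+3.761e-04  f'(a)=-1.079e-01  a ← 43.479253 − (+3.761e-04/-1.079e-01) = 43.482739
iter 3: u=0.539628  f(a)=+4.610e-08  f'(a)=-1.078e-01  a ← 43.482739 − (+4.610e-08/-1.078e-01) = 43.482740
iter 4: u=0.539628  f(a)=+7.105e-15  f'(a)=-1.078e-01  a ← 43.482740 − (+7.105e-15/-1.078e-01) = 43.482740
converged: |Δa| < 1e-12 after 4 iterations
sag = a·(cosh(S/(2a)) − 1) = 43.482740·(cosh(0.539628) − 1) = 6.486181
T_max/T_min = cosh(S/(2a)) = 1.149167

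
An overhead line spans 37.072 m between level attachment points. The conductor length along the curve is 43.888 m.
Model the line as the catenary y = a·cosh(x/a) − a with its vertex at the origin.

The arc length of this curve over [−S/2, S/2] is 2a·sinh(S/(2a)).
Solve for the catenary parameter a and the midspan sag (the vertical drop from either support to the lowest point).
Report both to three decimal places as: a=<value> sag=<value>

seed: a₀ = √(S³/(24(L−S))) = √(37.072³/(24·6.816)) = 17.648127
iter 1: u=1.050310  f(a)=+3.860e-01  f'(a)=-8.611e-01  a ← 17.648127 − (+3.860e-01/-8.611e-01) = 18.096384
iter 2: u=1.024293  f(a)=+1.519e-02  f'(a)=-7.945e-01  a ← 18.096384 − (+1.519e-02/-7.945e-01) = 18.115509
iter 3: u=1.023212  f(a)=+2.569e-05  f'(a)=-7.918e-01  a ← 18.115509 − (+2.569e-05/-7.918e-01) = 18.115542
iter 4: u=1.023210  f(a)=+7.368e-11  f'(a)=-7.918e-01  a ← 18.115542 − (+7.368e-11/-7.918e-01) = 18.115542
iter 5: u=1.023210  f(a)=+0.000e+00  f'(a)=-7.918e-01  a ← 18.115542 − (+0.000e+00/-7.918e-01) = 18.115542
converged: |Δa| < 1e-12 after 5 iterations
sag = a·(cosh(S/(2a)) − 1) = 18.115542·(cosh(1.023210) − 1) = 10.339897
T_max/T_min = cosh(S/(2a)) = 1.570775

a=18.116 sag=10.340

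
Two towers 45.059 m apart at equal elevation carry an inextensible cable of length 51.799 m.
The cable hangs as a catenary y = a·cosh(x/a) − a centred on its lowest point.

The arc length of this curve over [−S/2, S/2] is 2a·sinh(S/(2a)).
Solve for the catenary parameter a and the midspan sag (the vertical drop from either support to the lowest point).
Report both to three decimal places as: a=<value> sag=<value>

a=24.298 sag=11.215

seed: a₀ = √(S³/(24(L−S))) = √(45.059³/(24·6.740)) = 23.781364
iter 1: u=0.947359  f(a)=+3.090e-01  f'(a)=-6.194e-01  a ← 23.781364 − (+3.090e-01/-6.194e-01) = 24.280263
iter 2: u=0.927894  f(a)=+9.991e-03  f'(a)=-5.799e-01  a ← 24.280263 − (+9.991e-03/-5.799e-01) = 24.297492
iter 3: u=0.927236  f(a)=+1.122e-05  f'(a)=-5.786e-01  a ← 24.297492 − (+1.122e-05/-5.786e-01) = 24.297511
iter 4: u=0.927235  f(a)=+1.418e-11  f'(a)=-5.786e-01  a ← 24.297511 − (+1.418e-11/-5.786e-01) = 24.297511
iter 5: u=0.927235  f(a)=+7.105e-15  f'(a)=-5.786e-01  a ← 24.297511 − (+7.105e-15/-5.786e-01) = 24.297511
converged: |Δa| < 1e-12 after 5 iterations
sag = a·(cosh(S/(2a)) − 1) = 24.297511·(cosh(0.927235) − 1) = 11.215207
T_max/T_min = cosh(S/(2a)) = 1.461578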